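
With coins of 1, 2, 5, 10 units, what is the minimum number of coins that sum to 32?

32 − 3×10→2 − 1×2→0
Total coins = 3 + 1 = 4

4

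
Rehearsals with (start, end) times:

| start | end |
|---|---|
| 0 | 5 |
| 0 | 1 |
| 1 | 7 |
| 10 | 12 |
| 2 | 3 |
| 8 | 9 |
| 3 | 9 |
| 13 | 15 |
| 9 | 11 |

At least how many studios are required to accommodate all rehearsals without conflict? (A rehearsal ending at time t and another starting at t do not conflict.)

3

Events (time:±→running): 0:+→1 0:+→2 1:-→1 1:+→2 2:+→3 … peak 3.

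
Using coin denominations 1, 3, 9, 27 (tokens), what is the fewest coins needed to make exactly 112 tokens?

Greedy: take as many of the largest coin as possible, then repeat with the remainder.
112 − 4×27→4 − 1×3→1 − 1×1→0
Total coins = 4 + 1 + 1 = 6

6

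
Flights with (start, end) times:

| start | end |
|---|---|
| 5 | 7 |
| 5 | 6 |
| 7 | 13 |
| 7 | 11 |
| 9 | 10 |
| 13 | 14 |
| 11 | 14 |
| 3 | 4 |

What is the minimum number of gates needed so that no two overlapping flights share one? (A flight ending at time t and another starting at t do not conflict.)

3

Count concurrent intervals with a sweep; the peak is the room count.
Events (time:±→running): 3:+→1 4:-→0 5:+→1 5:+→2 6:-→1 7:-→0 7:+→1 7:+→2 9:+→3 … peak 3.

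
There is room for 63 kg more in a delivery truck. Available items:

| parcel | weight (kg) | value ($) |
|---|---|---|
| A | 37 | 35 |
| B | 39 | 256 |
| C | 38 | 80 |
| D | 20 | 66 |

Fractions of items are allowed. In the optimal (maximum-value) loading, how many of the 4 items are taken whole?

Order: B (256/39=6.56) > D (66/20=3.30) > C (80/38=2.11) > A (35/37=0.95)
Fill: take B (39 @ 256) → take D (20 @ 66) → take 4/38 of C → 8.42; 63/63 used.
2 item(s) taken whole; one partial (take 4/38 of C).

2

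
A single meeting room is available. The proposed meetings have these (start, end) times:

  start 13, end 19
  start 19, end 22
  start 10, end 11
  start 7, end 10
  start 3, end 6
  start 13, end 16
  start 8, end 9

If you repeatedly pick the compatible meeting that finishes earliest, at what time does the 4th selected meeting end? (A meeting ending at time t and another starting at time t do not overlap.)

16

Sorted by end: (3,6)  (8,9)  (7,10)  (10,11)  (13,16)  (13,19)  (19,22)
take (3,6); take (8,9); skip (7,10); take (10,11); take (13,16); take (19,22).
Selected: (3,6) (8,9) (10,11) (13,16) (19,22)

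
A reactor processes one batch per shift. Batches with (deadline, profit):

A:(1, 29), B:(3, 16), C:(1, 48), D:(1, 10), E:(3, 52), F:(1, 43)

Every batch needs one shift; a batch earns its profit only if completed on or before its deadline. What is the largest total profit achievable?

Profit order: E=52 C=48 F=43 A=29 B=16 D=10
Assign: E→slot 3, C→slot 1, F skipped, A skipped, B→slot 2, D skipped.
Slots: [1:C] [2:B] [3:E]
Profit = 48 + 16 + 52 = 116

116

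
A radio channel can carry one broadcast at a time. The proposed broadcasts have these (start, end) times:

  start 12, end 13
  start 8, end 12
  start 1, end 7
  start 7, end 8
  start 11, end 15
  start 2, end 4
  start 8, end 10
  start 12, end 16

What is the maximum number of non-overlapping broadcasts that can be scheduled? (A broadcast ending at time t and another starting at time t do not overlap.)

Order by finish time; keep every interval that doesn't clash with the previous kept one.
Sorted by end: (2,4)  (1,7)  (7,8)  (8,10)  (8,12)  (12,13)  (11,15)  (12,16)
take (2,4); skip (1,7); take (7,8); take (8,10); take (12,13).
Selected 4 broadcasts.

4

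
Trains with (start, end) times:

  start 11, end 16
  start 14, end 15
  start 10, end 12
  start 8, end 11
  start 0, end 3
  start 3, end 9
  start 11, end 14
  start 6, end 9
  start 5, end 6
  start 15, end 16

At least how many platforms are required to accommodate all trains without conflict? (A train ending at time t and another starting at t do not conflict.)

The answer is the maximum number of intervals overlapping at any instant.
Events (time:±→running): 0:+→1 3:-→0 3:+→1 5:+→2 6:-→1 6:+→2 8:+→3 … peak 3.

3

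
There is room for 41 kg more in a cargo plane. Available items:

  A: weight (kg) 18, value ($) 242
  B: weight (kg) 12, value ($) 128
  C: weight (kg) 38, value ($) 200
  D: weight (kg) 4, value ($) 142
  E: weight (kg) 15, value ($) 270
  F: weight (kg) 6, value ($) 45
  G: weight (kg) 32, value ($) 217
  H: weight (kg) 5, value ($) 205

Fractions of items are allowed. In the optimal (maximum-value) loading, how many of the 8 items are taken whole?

3

Greedy by value/weight ratio, highest first.
Order: H (205/5=41.00) > D (142/4=35.50) > E (270/15=18.00) > A (242/18=13.44) > B (128/12=10.67) > F (45/6=7.50) > G (217/32=6.78) > C (200/38=5.26)
Fill: take H (5 @ 205) → take D (4 @ 142) → take E (15 @ 270) → take 17/18 of A → 228.56; 41/41 used.
3 item(s) taken whole; one partial (take 17/18 of A).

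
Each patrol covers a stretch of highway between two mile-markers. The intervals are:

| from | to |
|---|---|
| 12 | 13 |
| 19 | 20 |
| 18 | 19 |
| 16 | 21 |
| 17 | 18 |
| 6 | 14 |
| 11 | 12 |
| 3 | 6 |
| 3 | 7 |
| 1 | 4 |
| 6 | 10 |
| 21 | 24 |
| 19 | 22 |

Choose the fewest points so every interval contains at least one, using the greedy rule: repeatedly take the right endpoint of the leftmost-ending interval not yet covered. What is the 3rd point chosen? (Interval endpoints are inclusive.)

Sort by right endpoint; whenever an interval is uncovered, place a point at its right end.
Sorted: [1,4] [3,6] [3,7] [6,10] [11,12] [12,13] [6,14] [17,18] [18,19] [19,20] [16,21] [19,22] [21,24]
{[1,4],[3,6],[3,7]} hit by 4; {[6,10]} hit by 10; {[11,12],[12,13],[6,14]} hit by 12; {[17,18],[18,19]} hit by 18; {[19,20],[16,21],[19,22]} hit by 20; {[21,24]} hit by 24.
Points: 4, 10, 12, 18, 20, 24 (6 total).

12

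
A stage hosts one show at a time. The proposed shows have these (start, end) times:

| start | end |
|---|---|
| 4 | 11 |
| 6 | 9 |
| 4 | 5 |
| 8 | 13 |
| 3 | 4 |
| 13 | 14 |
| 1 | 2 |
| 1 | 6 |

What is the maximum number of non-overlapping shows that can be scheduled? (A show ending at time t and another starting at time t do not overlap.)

5

Sorted by end: (1,2)  (3,4)  (4,5)  (1,6)  (6,9)  (4,11)  (8,13)  (13,14)
take (1,2); take (3,4); take (4,5); skip (1,6); take (6,9); take (13,14).
Selected 5 shows.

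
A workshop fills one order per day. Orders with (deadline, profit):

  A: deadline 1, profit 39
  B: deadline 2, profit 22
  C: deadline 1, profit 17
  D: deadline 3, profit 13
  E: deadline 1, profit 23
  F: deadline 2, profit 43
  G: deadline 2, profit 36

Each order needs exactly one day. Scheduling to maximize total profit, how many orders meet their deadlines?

3

By profit: F(d2,43), A(d1,39), G(d2,36), E(d1,23), B(d2,22), C(d1,17), D(d3,13)
F→slot 2; A→slot 1; G skipped; E skipped; B skipped; C skipped; D→slot 3.
3 of 7 scheduled.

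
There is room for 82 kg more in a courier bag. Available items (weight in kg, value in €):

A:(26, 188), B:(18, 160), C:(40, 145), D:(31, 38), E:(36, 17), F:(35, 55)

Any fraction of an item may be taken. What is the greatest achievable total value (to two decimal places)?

485.75

Order: B (160/18=8.89) > A (188/26=7.23) > C (145/40=3.62) > F (55/35=1.57) > D (38/31=1.23) > E (17/36=0.47)
Fill: take B (18 @ 160) → take A (26 @ 188) → take 38/40 of C → 137.75; 82/82 used.
Total value = 485.75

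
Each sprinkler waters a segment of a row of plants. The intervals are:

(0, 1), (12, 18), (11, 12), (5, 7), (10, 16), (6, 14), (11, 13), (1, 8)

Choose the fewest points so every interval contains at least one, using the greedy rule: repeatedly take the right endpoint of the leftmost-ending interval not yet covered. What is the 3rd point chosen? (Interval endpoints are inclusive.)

By right end: [0,1]  [5,7]  [1,8]  [11,12]  [11,13]  [6,14]  [10,16]  [12,18]
[0,1] uncovered → point at 1; [5,7] uncovered → point at 7; [11,12] uncovered → point at 12.
Points: 1, 7, 12 (3 total).

12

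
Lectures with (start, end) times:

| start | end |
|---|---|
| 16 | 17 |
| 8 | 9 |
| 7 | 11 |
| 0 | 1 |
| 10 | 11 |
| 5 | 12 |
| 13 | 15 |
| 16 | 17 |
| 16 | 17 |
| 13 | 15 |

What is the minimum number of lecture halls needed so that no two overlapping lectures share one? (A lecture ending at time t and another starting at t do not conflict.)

3

Count concurrent intervals with a sweep; the peak is the room count.
starts: [0, 5, 7, 8, 10, 13, 13, 16, 16, 16]
ends:   [1, 9, 11, 11, 12, 15, 15, 17, 17, 17]
s0→1 e1→0 s5→1 s7→2 s8→3  — peak 3.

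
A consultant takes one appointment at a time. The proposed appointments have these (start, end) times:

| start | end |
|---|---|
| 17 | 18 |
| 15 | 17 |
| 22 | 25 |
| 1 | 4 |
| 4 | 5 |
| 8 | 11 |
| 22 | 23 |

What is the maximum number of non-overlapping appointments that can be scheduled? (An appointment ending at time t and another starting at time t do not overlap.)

By end time: (1,4), (4,5), (8,11), (15,17), (17,18), (22,23), (22,25).
Pick (1,4); next start ≥ 4 → (4,5); next start ≥ 5 → (8,11); next start ≥ 11 → (15,17); next start ≥ 17 → (17,18); next start ≥ 18 → (22,23).
Selected 6 appointments.

6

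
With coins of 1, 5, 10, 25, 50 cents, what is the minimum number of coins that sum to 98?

7

Use the largest denomination that fits, subtract, and repeat.
98 − 1×50→48 − 1×25→23 − 2×10→3 − 3×1→0
Total coins = 1 + 1 + 2 + 3 = 7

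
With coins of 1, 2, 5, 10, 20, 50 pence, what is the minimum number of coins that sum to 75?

75 = 1×50 + 1×20 + 1×5
Total coins = 1 + 1 + 1 = 3

3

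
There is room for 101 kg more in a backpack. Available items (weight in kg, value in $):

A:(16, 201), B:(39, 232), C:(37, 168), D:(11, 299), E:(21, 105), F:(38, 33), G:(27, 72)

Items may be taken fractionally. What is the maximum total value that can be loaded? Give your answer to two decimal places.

Order: D (299/11=27.18) > A (201/16=12.56) > B (232/39=5.95) > E (105/21=5.00) > C (168/37=4.54) > G (72/27=2.67) > F (33/38=0.87)
Fill: take D (11 @ 299) → take A (16 @ 201) → take B (39 @ 232) → take E (21 @ 105) → take 14/37 of C → 63.57; 101/101 used.
Total value = 900.57

900.57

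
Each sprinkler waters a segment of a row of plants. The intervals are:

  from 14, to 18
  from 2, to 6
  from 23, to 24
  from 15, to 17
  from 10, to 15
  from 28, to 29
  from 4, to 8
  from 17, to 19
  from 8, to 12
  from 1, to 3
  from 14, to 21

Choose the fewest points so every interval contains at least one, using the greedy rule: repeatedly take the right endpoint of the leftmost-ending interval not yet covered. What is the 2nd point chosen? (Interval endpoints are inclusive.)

8

Sorted: [1,3] [2,6] [4,8] [8,12] [10,15] [15,17] [14,18] [17,19] [14,21] [23,24] [28,29]
{[1,3],[2,6]} hit by 3; {[4,8],[8,12]} hit by 8; {[10,15],[15,17],[14,18]} hit by 15; {[17,19],[14,21]} hit by 19; {[23,24]} hit by 24; {[28,29]} hit by 29.
Points: 3, 8, 15, 19, 24, 29 (6 total).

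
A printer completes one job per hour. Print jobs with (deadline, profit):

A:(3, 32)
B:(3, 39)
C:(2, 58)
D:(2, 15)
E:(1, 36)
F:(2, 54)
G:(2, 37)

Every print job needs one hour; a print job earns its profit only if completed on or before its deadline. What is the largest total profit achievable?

151

Profit order: C=58 F=54 B=39 G=37 E=36 A=32 D=15
Assign: C→slot 2, F→slot 1, B→slot 3, G skipped, E skipped, A skipped, D skipped.
Slots: [1:F] [2:C] [3:B]
Profit = 54 + 58 + 39 = 151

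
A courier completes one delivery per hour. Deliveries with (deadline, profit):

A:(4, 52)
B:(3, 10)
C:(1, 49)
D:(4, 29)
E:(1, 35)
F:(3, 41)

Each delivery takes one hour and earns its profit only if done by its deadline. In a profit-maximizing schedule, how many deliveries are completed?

Sort by profit descending; place each in the latest free slot ≤ its deadline.
Profit order: A=52 C=49 F=41 E=35 D=29 B=10
Assign: A→slot 4, C→slot 1, F→slot 3, E skipped, D→slot 2, B skipped.
Slots: [1:C] [2:D] [3:F] [4:A]
4 of 6 scheduled.

4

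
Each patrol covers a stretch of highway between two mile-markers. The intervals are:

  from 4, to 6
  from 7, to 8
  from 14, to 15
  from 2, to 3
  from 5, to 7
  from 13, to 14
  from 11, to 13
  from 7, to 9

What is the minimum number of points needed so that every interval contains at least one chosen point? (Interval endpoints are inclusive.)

Sort by right endpoint; whenever an interval is uncovered, place a point at its right end.
By right end: [2,3]  [4,6]  [5,7]  [7,8]  [7,9]  [11,13]  [13,14]  [14,15]
[2,3] uncovered → point at 3; [4,6] uncovered → point at 6; [7,8] uncovered → point at 8; [11,13] uncovered → point at 13; [14,15] uncovered → point at 15.
Points: 3, 6, 8, 13, 15 (5 total).

5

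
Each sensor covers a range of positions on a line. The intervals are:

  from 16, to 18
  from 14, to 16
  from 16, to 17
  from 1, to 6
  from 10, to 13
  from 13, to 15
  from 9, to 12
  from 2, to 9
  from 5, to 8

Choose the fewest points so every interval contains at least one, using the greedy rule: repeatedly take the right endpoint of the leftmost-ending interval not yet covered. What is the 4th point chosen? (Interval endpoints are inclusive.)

17

Process intervals by earliest right end; each time one isn't hit yet, stab at its right endpoint.
Sorted: [1,6] [5,8] [2,9] [9,12] [10,13] [13,15] [14,16] [16,17] [16,18]
{[1,6],[5,8],[2,9]} hit by 6; {[9,12],[10,13]} hit by 12; {[13,15],[14,16]} hit by 15; {[16,17],[16,18]} hit by 17.
Points: 6, 12, 15, 17 (4 total).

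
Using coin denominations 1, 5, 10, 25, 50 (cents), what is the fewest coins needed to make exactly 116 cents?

116 − 2×50→16 − 1×10→6 − 1×5→1 − 1×1→0
Total coins = 2 + 1 + 1 + 1 = 5

5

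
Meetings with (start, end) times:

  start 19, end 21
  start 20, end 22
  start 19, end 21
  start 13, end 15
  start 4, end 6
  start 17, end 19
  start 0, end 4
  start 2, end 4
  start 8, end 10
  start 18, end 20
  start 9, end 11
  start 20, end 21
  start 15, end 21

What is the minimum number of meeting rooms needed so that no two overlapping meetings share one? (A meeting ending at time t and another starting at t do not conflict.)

5

Count concurrent intervals with a sweep; the peak is the room count.
starts: [0, 2, 4, 8, 9, 13, 15, 17, 18, 19, 19, 20, 20]
ends:   [4, 4, 6, 10, 11, 15, 19, 20, 21, 21, 21, 21, 22]
s0→1 s2→2 e4→1 e4→0 s4→1 e6→0 s8→1 s9→2 e10→1 e11→0 s13→1 e15→0 s15→1 s17→2 s18→3 e19→2 s19→3 s19→4 e20→3 s20→4 s20→5  — peak 5.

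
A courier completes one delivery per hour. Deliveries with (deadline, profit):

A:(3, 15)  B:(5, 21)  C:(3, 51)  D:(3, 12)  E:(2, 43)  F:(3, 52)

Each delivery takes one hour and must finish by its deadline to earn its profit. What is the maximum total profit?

167

Sort by profit descending; place each in the latest free slot ≤ its deadline.
By profit: F(d3,52), C(d3,51), E(d2,43), B(d5,21), A(d3,15), D(d3,12)
F→slot 3; C→slot 2; E→slot 1; B→slot 5; A skipped; D skipped.
Profit = 43 + 51 + 52 + 21 = 167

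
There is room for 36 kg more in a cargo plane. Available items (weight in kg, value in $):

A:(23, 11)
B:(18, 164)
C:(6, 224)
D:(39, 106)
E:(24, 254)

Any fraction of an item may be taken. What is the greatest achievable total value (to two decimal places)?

532.67

Sort by value per unit weight and fill in that order.
Ratios (sorted): C 37.33, E 10.58, B 9.11, D 2.72, A 0.48
take C (6 @ 224); take E (24 @ 254); take 6/18 of B → 54.67. Capacity used 36/36.
Total value = 532.67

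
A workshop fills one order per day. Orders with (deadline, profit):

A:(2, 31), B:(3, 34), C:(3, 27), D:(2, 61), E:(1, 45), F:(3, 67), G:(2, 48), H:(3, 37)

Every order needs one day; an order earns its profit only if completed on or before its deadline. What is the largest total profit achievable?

176

By profit: F(d3,67), D(d2,61), G(d2,48), E(d1,45), H(d3,37), B(d3,34), A(d2,31), C(d3,27)
F→slot 3; D→slot 2; G→slot 1; E skipped; H skipped; B skipped; A skipped; C skipped.
Profit = 48 + 61 + 67 = 176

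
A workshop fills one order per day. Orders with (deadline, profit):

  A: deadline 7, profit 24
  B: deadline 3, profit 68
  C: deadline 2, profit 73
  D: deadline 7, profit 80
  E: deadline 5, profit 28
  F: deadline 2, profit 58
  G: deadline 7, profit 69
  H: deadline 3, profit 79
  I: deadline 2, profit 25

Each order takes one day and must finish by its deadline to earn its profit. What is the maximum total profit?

Sort by profit descending; place each in the latest free slot ≤ its deadline.
Profit order: D=80 H=79 C=73 G=69 B=68 F=58 E=28 I=25 A=24
Assign: D→slot 7, H→slot 3, C→slot 2, G→slot 6, B→slot 1, F skipped, E→slot 5, I skipped, A→slot 4.
Slots: [1:B] [2:C] [3:H] [4:A] [5:E] [6:G] [7:D]
Profit = 68 + 73 + 79 + 24 + 28 + 69 + 80 = 421

421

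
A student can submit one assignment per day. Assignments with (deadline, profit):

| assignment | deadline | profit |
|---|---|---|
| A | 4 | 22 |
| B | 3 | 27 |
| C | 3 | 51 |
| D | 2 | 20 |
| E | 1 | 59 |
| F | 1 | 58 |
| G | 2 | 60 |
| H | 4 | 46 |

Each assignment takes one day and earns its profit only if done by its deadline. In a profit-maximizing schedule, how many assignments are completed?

4

Profit order: G=60 E=59 F=58 C=51 H=46 B=27 A=22 D=20
Assign: G→slot 2, E→slot 1, F skipped, C→slot 3, H→slot 4, B skipped, A skipped, D skipped.
Slots: [1:E] [2:G] [3:C] [4:H]
4 of 8 scheduled.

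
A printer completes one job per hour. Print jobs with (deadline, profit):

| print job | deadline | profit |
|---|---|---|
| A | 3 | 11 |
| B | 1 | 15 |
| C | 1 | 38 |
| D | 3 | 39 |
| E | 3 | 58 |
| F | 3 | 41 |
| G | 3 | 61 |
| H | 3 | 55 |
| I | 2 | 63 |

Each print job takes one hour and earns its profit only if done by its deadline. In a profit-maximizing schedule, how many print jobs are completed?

3

Take jobs in profit order; each goes to the latest open slot no later than its deadline.
By profit: I(d2,63), G(d3,61), E(d3,58), H(d3,55), F(d3,41), D(d3,39), C(d1,38), B(d1,15), A(d3,11)
I→slot 2; G→slot 3; E→slot 1; H skipped; F skipped; D skipped; C skipped; B skipped; A skipped.
3 of 9 scheduled.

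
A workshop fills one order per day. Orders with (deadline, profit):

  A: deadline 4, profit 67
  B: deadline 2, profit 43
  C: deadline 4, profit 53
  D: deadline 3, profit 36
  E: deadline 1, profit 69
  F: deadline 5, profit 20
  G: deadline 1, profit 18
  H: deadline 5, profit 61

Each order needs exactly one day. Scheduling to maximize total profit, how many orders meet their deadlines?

Take jobs in profit order; each goes to the latest open slot no later than its deadline.
By profit: E(d1,69), A(d4,67), H(d5,61), C(d4,53), B(d2,43), D(d3,36), F(d5,20), G(d1,18)
E→slot 1; A→slot 4; H→slot 5; C→slot 3; B→slot 2; D skipped; F skipped; G skipped.
5 of 8 scheduled.

5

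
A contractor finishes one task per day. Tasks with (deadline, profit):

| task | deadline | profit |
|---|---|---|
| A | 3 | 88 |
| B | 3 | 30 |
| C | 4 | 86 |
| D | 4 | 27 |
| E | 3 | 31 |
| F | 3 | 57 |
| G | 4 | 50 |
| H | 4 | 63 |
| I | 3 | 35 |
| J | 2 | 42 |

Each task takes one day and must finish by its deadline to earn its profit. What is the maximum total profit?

294

Sort by profit descending; place each in the latest free slot ≤ its deadline.
By profit: A(d3,88), C(d4,86), H(d4,63), F(d3,57), G(d4,50), J(d2,42), I(d3,35), E(d3,31), B(d3,30), D(d4,27)
A→slot 3; C→slot 4; H→slot 2; F→slot 1; G skipped; J skipped; I skipped; E skipped; B skipped; D skipped.
Profit = 57 + 63 + 88 + 86 = 294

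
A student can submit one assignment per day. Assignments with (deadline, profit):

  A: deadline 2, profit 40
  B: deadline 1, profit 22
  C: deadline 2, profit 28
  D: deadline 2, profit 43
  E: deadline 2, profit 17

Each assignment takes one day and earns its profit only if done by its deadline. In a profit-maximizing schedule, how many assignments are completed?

2

Profit order: D=43 A=40 C=28 B=22 E=17
Assign: D→slot 2, A→slot 1, C skipped, B skipped, E skipped.
Slots: [1:A] [2:D]
2 of 5 scheduled.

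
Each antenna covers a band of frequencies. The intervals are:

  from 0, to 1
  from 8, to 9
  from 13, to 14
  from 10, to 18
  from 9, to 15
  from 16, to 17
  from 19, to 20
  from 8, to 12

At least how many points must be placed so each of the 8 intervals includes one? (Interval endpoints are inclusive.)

Sort by right endpoint; whenever an interval is uncovered, place a point at its right end.
By right end: [0,1]  [8,9]  [8,12]  [13,14]  [9,15]  [16,17]  [10,18]  [19,20]
[0,1] uncovered → point at 1; [8,9] uncovered → point at 9; [13,14] uncovered → point at 14; [16,17] uncovered → point at 17; [19,20] uncovered → point at 20.
Points: 1, 9, 14, 17, 20 (5 total).

5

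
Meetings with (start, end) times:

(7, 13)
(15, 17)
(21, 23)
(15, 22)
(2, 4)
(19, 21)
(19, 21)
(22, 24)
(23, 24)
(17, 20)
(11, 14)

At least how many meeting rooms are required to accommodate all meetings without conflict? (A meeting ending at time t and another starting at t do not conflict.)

4

The answer is the maximum number of intervals overlapping at any instant.
Events (time:±→running): 2:+→1 4:-→0 7:+→1 11:+→2 13:-→1 14:-→0 15:+→1 15:+→2 17:-→1 17:+→2 19:+→3 19:+→4 … peak 4.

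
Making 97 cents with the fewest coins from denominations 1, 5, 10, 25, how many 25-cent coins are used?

Use the largest denomination that fits, subtract, and repeat.
97 − 3×25→22 − 2×10→2 − 2×1→0
Count of 25: 3

3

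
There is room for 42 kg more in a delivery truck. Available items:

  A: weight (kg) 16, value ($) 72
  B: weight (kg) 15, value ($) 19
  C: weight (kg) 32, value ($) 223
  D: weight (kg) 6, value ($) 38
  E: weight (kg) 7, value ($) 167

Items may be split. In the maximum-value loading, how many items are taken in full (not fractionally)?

2

Greedy by value/weight ratio, highest first.
Ratios (sorted): E 23.86, C 6.97, D 6.33, A 4.50, B 1.27
take E (7 @ 167); take C (32 @ 223); take 3/6 of D → 19.00. Capacity used 42/42.
2 item(s) taken whole; one partial (take 3/6 of D).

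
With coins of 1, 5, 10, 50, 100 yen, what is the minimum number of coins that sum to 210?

Use the largest denomination that fits, subtract, and repeat.
210 − 2×100→10 − 1×10→0
Total coins = 2 + 1 = 3

3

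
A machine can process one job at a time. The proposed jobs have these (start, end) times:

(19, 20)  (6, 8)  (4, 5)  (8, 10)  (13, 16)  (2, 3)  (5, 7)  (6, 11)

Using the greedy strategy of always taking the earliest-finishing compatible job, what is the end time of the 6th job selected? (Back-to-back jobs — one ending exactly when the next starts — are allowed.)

20

Sort by end time and greedily take each interval whose start is ≥ the last chosen end.
By end time: (2,3), (4,5), (5,7), (6,8), (8,10), (6,11), (13,16), (19,20).
Pick (2,3); next start ≥ 3 → (4,5); next start ≥ 5 → (5,7); next start ≥ 7 → (8,10); next start ≥ 10 → (13,16); next start ≥ 16 → (19,20).
Selected: (2,3) (4,5) (5,7) (8,10) (13,16) (19,20)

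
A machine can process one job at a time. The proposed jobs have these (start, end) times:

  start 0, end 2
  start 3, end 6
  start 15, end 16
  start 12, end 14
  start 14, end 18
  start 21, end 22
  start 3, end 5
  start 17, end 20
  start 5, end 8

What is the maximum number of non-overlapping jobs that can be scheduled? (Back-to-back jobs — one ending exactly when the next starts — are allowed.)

7

Sorted by end: (0,2)  (3,5)  (3,6)  (5,8)  (12,14)  (15,16)  (14,18)  (17,20)  (21,22)
take (0,2); take (3,5); take (5,8); take (12,14); take (15,16); take (17,20); take (21,22).
Selected 7 jobs.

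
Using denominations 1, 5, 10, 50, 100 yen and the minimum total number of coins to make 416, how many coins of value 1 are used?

1

416 − 4×100→16 − 1×10→6 − 1×5→1 − 1×1→0
Count of 1: 1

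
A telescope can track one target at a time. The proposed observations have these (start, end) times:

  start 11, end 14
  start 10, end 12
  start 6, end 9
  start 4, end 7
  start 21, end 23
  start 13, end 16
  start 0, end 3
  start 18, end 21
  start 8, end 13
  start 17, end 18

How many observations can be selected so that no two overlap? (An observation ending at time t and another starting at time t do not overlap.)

By end time: (0,3), (4,7), (6,9), (10,12), (8,13), (11,14), (13,16), (17,18), (18,21), (21,23).
Pick (0,3); next start ≥ 3 → (4,7); next start ≥ 7 → (10,12); next start ≥ 12 → (13,16); next start ≥ 16 → (17,18); next start ≥ 18 → (18,21); next start ≥ 21 → (21,23).
Selected 7 observations.

7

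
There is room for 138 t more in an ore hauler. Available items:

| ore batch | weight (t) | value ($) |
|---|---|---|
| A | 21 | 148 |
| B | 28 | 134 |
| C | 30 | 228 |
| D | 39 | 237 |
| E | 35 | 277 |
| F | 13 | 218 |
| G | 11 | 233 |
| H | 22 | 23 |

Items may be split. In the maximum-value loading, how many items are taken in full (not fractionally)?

Greedy by value/weight ratio, highest first.
Ratios (sorted): G 21.18, F 16.77, E 7.91, C 7.60, A 7.05, D 6.08, B 4.79, H 1.05
take G (11 @ 233); take F (13 @ 218); take E (35 @ 277); take C (30 @ 228); take A (21 @ 148); take 28/39 of D → 170.15. Capacity used 138/138.
5 item(s) taken whole; one partial (take 28/39 of D).

5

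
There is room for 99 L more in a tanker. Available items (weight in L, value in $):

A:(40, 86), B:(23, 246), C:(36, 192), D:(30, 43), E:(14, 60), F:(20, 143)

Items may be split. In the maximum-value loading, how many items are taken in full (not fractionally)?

Greedy by value/weight ratio, highest first.
Ratios (sorted): B 10.70, F 7.15, C 5.33, E 4.29, A 2.15, D 1.43
take B (23 @ 246); take F (20 @ 143); take C (36 @ 192); take E (14 @ 60); take 6/40 of A → 12.90. Capacity used 99/99.
4 item(s) taken whole; one partial (take 6/40 of A).

4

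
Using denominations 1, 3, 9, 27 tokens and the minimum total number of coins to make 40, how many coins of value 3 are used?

Greedy: take as many of the largest coin as possible, then repeat with the remainder.
40 − 1×27→13 − 1×9→4 − 1×3→1 − 1×1→0
Count of 3: 1

1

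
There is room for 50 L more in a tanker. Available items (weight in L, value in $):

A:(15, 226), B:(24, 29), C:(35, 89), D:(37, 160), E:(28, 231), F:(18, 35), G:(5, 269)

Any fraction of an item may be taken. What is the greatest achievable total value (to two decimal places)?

Sort by value per unit weight and fill in that order.
Ratios (sorted): G 53.80, A 15.07, E 8.25, D 4.32, C 2.54, F 1.94, B 1.21
take G (5 @ 269); take A (15 @ 226); take E (28 @ 231); take 2/37 of D → 8.65. Capacity used 50/50.
Total value = 734.65

734.65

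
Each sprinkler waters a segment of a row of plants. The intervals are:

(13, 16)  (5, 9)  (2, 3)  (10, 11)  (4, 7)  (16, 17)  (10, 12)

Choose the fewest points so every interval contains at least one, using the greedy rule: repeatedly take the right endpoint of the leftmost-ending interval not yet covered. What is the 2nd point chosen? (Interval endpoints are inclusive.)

Process intervals by earliest right end; each time one isn't hit yet, stab at its right endpoint.
Sorted: [2,3] [4,7] [5,9] [10,11] [10,12] [13,16] [16,17]
{[2,3]} hit by 3; {[4,7],[5,9]} hit by 7; {[10,11],[10,12]} hit by 11; {[13,16],[16,17]} hit by 16.
Points: 3, 7, 11, 16 (4 total).

7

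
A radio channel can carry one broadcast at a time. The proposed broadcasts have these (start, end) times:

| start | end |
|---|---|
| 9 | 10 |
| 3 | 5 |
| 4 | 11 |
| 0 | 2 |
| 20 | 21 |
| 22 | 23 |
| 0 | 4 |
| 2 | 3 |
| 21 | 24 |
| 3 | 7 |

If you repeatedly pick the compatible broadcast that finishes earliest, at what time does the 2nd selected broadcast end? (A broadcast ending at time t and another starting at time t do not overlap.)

Greedy by earliest finish: after sorting by end time, pick each interval compatible with the last pick.
Sorted by end: (0,2)  (2,3)  (0,4)  (3,5)  (3,7)  (9,10)  (4,11)  (20,21)  (22,23)  (21,24)
take (0,2); take (2,3); take (3,5); skip (3,7); take (9,10); take (20,21); take (22,23).
Selected: (0,2) (2,3) (3,5) (9,10) (20,21) (22,23)

3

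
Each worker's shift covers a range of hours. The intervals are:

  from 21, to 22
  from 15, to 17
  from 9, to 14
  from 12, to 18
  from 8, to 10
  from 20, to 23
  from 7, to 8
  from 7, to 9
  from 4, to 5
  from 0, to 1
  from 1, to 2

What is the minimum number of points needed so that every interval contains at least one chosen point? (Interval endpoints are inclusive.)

Process intervals by earliest right end; each time one isn't hit yet, stab at its right endpoint.
By right end: [0,1]  [1,2]  [4,5]  [7,8]  [7,9]  [8,10]  [9,14]  [15,17]  [12,18]  [21,22]  [20,23]
[0,1] uncovered → point at 1; [4,5] uncovered → point at 5; [7,8] uncovered → point at 8; [9,14] uncovered → point at 14; [15,17] uncovered → point at 17; [21,22] uncovered → point at 22.
Points: 1, 5, 8, 14, 17, 22 (6 total).

6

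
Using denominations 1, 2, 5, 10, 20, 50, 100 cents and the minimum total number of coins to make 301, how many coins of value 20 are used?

0

301 = 3×100 + 1×1
Count of 20: 0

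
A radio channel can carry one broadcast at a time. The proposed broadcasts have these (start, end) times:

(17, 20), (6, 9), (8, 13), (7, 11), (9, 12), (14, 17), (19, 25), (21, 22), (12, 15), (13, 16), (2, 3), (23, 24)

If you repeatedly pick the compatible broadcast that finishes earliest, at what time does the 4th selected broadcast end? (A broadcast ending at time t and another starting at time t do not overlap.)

15

Order by finish time; keep every interval that doesn't clash with the previous kept one.
Sorted by end: (2,3)  (6,9)  (7,11)  (9,12)  (8,13)  (12,15)  (13,16)  (14,17)  (17,20)  (21,22)  (23,24)  (19,25)
take (2,3); take (6,9); take (9,12); take (12,15); take (17,20); take (21,22); take (23,24).
Selected: (2,3) (6,9) (9,12) (12,15) (17,20) (21,22) (23,24)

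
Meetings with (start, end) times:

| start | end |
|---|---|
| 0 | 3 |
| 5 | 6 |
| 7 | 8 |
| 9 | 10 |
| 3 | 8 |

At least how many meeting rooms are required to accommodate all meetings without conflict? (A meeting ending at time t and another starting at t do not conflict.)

2

The answer is the maximum number of intervals overlapping at any instant.
starts: [0, 3, 5, 7, 9]
ends:   [3, 6, 8, 8, 10]
s0→1 e3→0 s3→1 s5→2  — peak 2.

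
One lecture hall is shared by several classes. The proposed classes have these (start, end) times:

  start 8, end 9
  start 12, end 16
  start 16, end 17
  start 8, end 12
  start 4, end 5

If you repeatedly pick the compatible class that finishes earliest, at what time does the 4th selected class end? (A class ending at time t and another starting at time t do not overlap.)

By end time: (4,5), (8,9), (8,12), (12,16), (16,17).
Pick (4,5); next start ≥ 5 → (8,9); next start ≥ 9 → (12,16); next start ≥ 16 → (16,17).
Selected: (4,5) (8,9) (12,16) (16,17)

17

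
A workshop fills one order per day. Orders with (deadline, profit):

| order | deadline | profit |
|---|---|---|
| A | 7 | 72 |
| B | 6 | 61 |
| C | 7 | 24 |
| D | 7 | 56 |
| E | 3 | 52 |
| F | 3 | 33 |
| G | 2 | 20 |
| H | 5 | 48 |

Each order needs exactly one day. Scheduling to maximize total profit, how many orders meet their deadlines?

7

Profit order: A=72 B=61 D=56 E=52 H=48 F=33 C=24 G=20
Assign: A→slot 7, B→slot 6, D→slot 5, E→slot 3, H→slot 4, F→slot 2, C→slot 1, G skipped.
Slots: [1:C] [2:F] [3:E] [4:H] [5:D] [6:B] [7:A]
7 of 8 scheduled.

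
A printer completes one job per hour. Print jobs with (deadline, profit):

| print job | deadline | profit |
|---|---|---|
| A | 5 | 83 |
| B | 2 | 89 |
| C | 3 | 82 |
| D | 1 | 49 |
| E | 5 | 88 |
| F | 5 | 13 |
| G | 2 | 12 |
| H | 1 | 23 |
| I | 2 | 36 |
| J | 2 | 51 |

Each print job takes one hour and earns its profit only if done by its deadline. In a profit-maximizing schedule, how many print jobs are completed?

Sort by profit descending; place each in the latest free slot ≤ its deadline.
Profit order: B=89 E=88 A=83 C=82 J=51 D=49 I=36 H=23 F=13 G=12
Assign: B→slot 2, E→slot 5, A→slot 4, C→slot 3, J→slot 1, D skipped, I skipped, H skipped, F skipped, G skipped.
Slots: [1:J] [2:B] [3:C] [4:A] [5:E]
5 of 10 scheduled.

5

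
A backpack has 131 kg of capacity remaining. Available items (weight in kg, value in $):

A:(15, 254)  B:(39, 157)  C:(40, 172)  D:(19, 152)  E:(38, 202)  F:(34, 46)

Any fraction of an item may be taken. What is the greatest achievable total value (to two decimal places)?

856.49

Order: A (254/15=16.93) > D (152/19=8.00) > E (202/38=5.32) > C (172/40=4.30) > B (157/39=4.03) > F (46/34=1.35)
Fill: take A (15 @ 254) → take D (19 @ 152) → take E (38 @ 202) → take C (40 @ 172) → take 19/39 of B → 76.49; 131/131 used.
Total value = 856.49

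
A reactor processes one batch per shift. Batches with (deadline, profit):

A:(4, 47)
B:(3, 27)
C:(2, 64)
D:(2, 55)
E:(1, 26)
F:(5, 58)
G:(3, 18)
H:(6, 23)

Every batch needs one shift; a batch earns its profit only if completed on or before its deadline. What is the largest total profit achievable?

274

Take jobs in profit order; each goes to the latest open slot no later than its deadline.
By profit: C(d2,64), F(d5,58), D(d2,55), A(d4,47), B(d3,27), E(d1,26), H(d6,23), G(d3,18)
C→slot 2; F→slot 5; D→slot 1; A→slot 4; B→slot 3; E skipped; H→slot 6; G skipped.
Profit = 55 + 64 + 27 + 47 + 58 + 23 = 274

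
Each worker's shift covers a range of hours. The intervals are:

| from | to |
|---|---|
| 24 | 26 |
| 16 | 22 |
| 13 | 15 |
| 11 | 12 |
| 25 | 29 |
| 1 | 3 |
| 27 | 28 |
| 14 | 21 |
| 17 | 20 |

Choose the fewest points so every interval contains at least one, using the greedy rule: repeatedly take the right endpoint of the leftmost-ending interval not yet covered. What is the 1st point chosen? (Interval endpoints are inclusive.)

By right end: [1,3]  [11,12]  [13,15]  [17,20]  [14,21]  [16,22]  [24,26]  [27,28]  [25,29]
[1,3] uncovered → point at 3; [11,12] uncovered → point at 12; [13,15] uncovered → point at 15; [17,20] uncovered → point at 20; [24,26] uncovered → point at 26; [27,28] uncovered → point at 28.
Points: 3, 12, 15, 20, 26, 28 (6 total).

3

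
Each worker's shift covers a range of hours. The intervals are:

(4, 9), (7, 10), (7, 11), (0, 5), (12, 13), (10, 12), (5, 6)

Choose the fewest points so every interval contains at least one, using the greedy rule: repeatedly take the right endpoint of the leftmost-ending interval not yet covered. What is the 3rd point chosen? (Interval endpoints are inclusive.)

Sort by right endpoint; whenever an interval is uncovered, place a point at its right end.
Sorted: [0,5] [5,6] [4,9] [7,10] [7,11] [10,12] [12,13]
{[0,5],[5,6],[4,9]} hit by 5; {[7,10],[7,11],[10,12]} hit by 10; {[12,13]} hit by 13.
Points: 5, 10, 13 (3 total).

13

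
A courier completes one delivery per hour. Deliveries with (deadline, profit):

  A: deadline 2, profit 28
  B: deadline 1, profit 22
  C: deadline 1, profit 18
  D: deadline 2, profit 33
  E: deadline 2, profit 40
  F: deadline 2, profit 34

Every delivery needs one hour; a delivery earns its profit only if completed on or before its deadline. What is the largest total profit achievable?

Profit order: E=40 F=34 D=33 A=28 B=22 C=18
Assign: E→slot 2, F→slot 1, D skipped, A skipped, B skipped, C skipped.
Slots: [1:F] [2:E]
Profit = 34 + 40 = 74

74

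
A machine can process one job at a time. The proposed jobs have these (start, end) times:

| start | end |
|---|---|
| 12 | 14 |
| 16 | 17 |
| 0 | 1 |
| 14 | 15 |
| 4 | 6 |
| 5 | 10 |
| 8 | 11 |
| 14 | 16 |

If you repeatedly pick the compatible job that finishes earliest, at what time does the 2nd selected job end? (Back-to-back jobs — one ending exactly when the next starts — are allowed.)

6

Sorted by end: (0,1)  (4,6)  (5,10)  (8,11)  (12,14)  (14,15)  (14,16)  (16,17)
take (0,1); take (4,6); skip (5,10); take (8,11); take (12,14); take (14,15); take (16,17).
Selected: (0,1) (4,6) (8,11) (12,14) (14,15) (16,17)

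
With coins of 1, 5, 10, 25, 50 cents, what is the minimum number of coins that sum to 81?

4

Use the largest denomination that fits, subtract, and repeat.
81 − 1×50→31 − 1×25→6 − 1×5→1 − 1×1→0
Total coins = 1 + 1 + 1 + 1 = 4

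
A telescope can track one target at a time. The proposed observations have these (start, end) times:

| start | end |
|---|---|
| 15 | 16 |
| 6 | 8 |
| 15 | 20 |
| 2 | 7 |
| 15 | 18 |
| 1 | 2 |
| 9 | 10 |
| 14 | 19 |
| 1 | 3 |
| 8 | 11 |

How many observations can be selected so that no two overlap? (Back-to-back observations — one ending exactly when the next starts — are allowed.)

Order by finish time; keep every interval that doesn't clash with the previous kept one.
Sorted by end: (1,2)  (1,3)  (2,7)  (6,8)  (9,10)  (8,11)  (15,16)  (15,18)  (14,19)  (15,20)
take (1,2); skip (1,3); take (2,7); take (9,10); take (15,16); skip (15,18); skip (14,19).
Selected 4 observations.

4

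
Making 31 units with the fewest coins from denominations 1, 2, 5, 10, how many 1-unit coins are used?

1

Greedy: take as many of the largest coin as possible, then repeat with the remainder.
31 = 3×10 + 1×1
Count of 1: 1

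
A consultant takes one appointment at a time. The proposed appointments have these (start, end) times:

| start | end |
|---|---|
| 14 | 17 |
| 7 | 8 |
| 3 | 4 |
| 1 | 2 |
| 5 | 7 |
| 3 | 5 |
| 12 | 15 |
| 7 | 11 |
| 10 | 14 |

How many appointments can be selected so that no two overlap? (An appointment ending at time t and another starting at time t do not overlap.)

Order by finish time; keep every interval that doesn't clash with the previous kept one.
By end time: (1,2), (3,4), (3,5), (5,7), (7,8), (7,11), (10,14), (12,15), (14,17).
Pick (1,2); next start ≥ 2 → (3,4); next start ≥ 4 → (5,7); next start ≥ 7 → (7,8); next start ≥ 8 → (10,14); next start ≥ 14 → (14,17).
Selected 6 appointments.

6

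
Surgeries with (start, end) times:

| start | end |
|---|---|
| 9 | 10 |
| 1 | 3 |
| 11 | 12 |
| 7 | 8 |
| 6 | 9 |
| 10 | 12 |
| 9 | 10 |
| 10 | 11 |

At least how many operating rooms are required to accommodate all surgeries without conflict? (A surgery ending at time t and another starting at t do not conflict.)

2

Count concurrent intervals with a sweep; the peak is the room count.
starts: [1, 6, 7, 9, 9, 10, 10, 11]
ends:   [3, 8, 9, 10, 10, 11, 12, 12]
s1→1 e3→0 s6→1 s7→2  — peak 2.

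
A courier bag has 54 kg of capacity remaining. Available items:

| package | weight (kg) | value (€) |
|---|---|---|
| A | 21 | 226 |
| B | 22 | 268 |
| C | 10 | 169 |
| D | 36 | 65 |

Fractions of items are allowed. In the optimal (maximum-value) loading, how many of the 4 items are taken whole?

Greedy by value/weight ratio, highest first.
Ratios (sorted): C 16.90, B 12.18, A 10.76, D 1.81
take C (10 @ 169); take B (22 @ 268); take A (21 @ 226); take 1/36 of D → 1.81. Capacity used 54/54.
3 item(s) taken whole; one partial (take 1/36 of D).

3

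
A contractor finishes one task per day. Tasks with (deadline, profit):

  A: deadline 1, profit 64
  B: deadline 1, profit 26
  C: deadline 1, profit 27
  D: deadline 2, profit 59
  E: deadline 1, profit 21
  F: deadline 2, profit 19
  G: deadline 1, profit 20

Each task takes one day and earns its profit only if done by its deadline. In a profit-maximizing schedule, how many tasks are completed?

Take jobs in profit order; each goes to the latest open slot no later than its deadline.
By profit: A(d1,64), D(d2,59), C(d1,27), B(d1,26), E(d1,21), G(d1,20), F(d2,19)
A→slot 1; D→slot 2; C skipped; B skipped; E skipped; G skipped; F skipped.
2 of 7 scheduled.

2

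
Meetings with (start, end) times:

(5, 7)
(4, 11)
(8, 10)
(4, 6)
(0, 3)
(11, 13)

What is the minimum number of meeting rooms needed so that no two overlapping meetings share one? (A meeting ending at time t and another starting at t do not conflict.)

The answer is the maximum number of intervals overlapping at any instant.
starts: [0, 4, 4, 5, 8, 11]
ends:   [3, 6, 7, 10, 11, 13]
s0→1 e3→0 s4→1 s4→2 s5→3  — peak 3.

3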